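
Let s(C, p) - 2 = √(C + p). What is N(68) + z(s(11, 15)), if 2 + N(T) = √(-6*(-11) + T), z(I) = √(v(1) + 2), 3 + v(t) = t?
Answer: -2 + √134 ≈ 9.5758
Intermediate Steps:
v(t) = -3 + t
s(C, p) = 2 + √(C + p)
z(I) = 0 (z(I) = √((-3 + 1) + 2) = √(-2 + 2) = √0 = 0)
N(T) = -2 + √(66 + T) (N(T) = -2 + √(-6*(-11) + T) = -2 + √(66 + T))
N(68) + z(s(11, 15)) = (-2 + √(66 + 68)) + 0 = (-2 + √134) + 0 = -2 + √134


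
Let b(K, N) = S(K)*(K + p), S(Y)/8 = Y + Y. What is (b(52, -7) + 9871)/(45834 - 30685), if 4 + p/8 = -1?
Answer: 19855/15149 ≈ 1.3106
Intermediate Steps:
p = -40 (p = -32 + 8*(-1) = -32 - 8 = -40)
S(Y) = 16*Y (S(Y) = 8*(Y + Y) = 8*(2*Y) = 16*Y)
b(K, N) = 16*K*(-40 + K) (b(K, N) = (16*K)*(K - 40) = (16*K)*(-40 + K) = 16*K*(-40 + K))
(b(52, -7) + 9871)/(45834 - 30685) = (16*52*(-40 + 52) + 9871)/(45834 - 30685) = (16*52*12 + 9871)/15149 = (9984 + 9871)*(1/15149) = 19855*(1/15149) = 19855/15149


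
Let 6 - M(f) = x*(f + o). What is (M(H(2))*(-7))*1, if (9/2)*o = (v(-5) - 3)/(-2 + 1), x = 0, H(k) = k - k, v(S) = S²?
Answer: -42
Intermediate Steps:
H(k) = 0
o = -44/9 (o = 2*(((-5)² - 3)/(-2 + 1))/9 = 2*((25 - 3)/(-1))/9 = 2*(22*(-1))/9 = (2/9)*(-22) = -44/9 ≈ -4.8889)
M(f) = 6 (M(f) = 6 - 0*(f - 44/9) = 6 - 0*(-44/9 + f) = 6 - 1*0 = 6 + 0 = 6)
(M(H(2))*(-7))*1 = (6*(-7))*1 = -42*1 = -42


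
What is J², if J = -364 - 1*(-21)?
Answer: 117649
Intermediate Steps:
J = -343 (J = -364 + 21 = -343)
J² = (-343)² = 117649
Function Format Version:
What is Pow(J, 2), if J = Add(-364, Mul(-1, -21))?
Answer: 117649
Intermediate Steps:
J = -343 (J = Add(-364, 21) = -343)
Pow(J, 2) = Pow(-343, 2) = 117649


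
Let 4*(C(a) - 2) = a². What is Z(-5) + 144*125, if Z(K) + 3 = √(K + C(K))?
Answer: 17997 + √13/2 ≈ 17999.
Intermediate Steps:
C(a) = 2 + a²/4
Z(K) = -3 + √(2 + K + K²/4) (Z(K) = -3 + √(K + (2 + K²/4)) = -3 + √(2 + K + K²/4))
Z(-5) + 144*125 = (-3 + √(8 + (-5)² + 4*(-5))/2) + 144*125 = (-3 + √(8 + 25 - 20)/2) + 18000 = (-3 + √13/2) + 18000 = 17997 + √13/2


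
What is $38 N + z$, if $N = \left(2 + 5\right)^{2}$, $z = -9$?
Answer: $1853$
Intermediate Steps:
$N = 49$ ($N = 7^{2} = 49$)
$38 N + z = 38 \cdot 49 - 9 = 1862 - 9 = 1853$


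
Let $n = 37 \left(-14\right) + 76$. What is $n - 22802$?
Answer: $-23244$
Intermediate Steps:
$n = -442$ ($n = -518 + 76 = -442$)
$n - 22802 = -442 - 22802 = -23244$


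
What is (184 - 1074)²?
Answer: 792100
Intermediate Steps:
(184 - 1074)² = (-890)² = 792100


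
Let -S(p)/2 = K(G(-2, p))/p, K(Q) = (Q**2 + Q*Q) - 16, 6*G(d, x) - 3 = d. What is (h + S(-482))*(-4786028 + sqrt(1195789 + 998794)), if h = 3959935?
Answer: -41107667693767402/2169 + 17178197743*sqrt(2194583)/4338 ≈ -1.8947e+13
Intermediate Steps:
G(d, x) = 1/2 + d/6
K(Q) = -16 + 2*Q**2 (K(Q) = (Q**2 + Q**2) - 16 = 2*Q**2 - 16 = -16 + 2*Q**2)
S(p) = 287/(9*p) (S(p) = -2*(-16 + 2*(1/2 + (1/6)*(-2))**2)/p = -2*(-16 + 2*(1/2 - 1/3)**2)/p = -2*(-16 + 2*(1/6)**2)/p = -2*(-16 + 2*(1/36))/p = -2*(-16 + 1/18)/p = -(-287)/(9*p) = 287/(9*p))
(h + S(-482))*(-4786028 + sqrt(1195789 + 998794)) = (3959935 + (287/9)/(-482))*(-4786028 + sqrt(1195789 + 998794)) = (3959935 + (287/9)*(-1/482))*(-4786028 + sqrt(2194583)) = (3959935 - 287/4338)*(-4786028 + sqrt(2194583)) = 17178197743*(-4786028 + sqrt(2194583))/4338 = -41107667693767402/2169 + 17178197743*sqrt(2194583)/4338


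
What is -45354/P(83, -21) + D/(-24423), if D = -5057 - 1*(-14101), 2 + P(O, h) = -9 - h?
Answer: -79126513/17445 ≈ -4535.8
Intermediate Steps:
P(O, h) = -11 - h (P(O, h) = -2 + (-9 - h) = -11 - h)
D = 9044 (D = -5057 + 14101 = 9044)
-45354/P(83, -21) + D/(-24423) = -45354/(-11 - 1*(-21)) + 9044/(-24423) = -45354/(-11 + 21) + 9044*(-1/24423) = -45354/10 - 1292/3489 = -45354*1/10 - 1292/3489 = -22677/5 - 1292/3489 = -79126513/17445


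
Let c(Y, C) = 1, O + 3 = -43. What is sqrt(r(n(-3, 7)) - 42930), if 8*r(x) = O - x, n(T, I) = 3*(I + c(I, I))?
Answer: I*sqrt(171755)/2 ≈ 207.22*I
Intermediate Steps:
O = -46 (O = -3 - 43 = -46)
n(T, I) = 3 + 3*I (n(T, I) = 3*(I + 1) = 3*(1 + I) = 3 + 3*I)
r(x) = -23/4 - x/8 (r(x) = (-46 - x)/8 = -23/4 - x/8)
sqrt(r(n(-3, 7)) - 42930) = sqrt((-23/4 - (3 + 3*7)/8) - 42930) = sqrt((-23/4 - (3 + 21)/8) - 42930) = sqrt((-23/4 - 1/8*24) - 42930) = sqrt((-23/4 - 3) - 42930) = sqrt(-35/4 - 42930) = sqrt(-171755/4) = I*sqrt(171755)/2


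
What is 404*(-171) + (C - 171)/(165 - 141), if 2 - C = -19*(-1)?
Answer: -414551/6 ≈ -69092.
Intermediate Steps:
C = -17 (C = 2 - (-19)*(-1) = 2 - 1*19 = 2 - 19 = -17)
404*(-171) + (C - 171)/(165 - 141) = 404*(-171) + (-17 - 171)/(165 - 141) = -69084 - 188/24 = -69084 - 188*1/24 = -69084 - 47/6 = -414551/6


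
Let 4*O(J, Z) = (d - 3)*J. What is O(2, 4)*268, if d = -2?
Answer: -670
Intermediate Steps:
O(J, Z) = -5*J/4 (O(J, Z) = ((-2 - 3)*J)/4 = (-5*J)/4 = -5*J/4)
O(2, 4)*268 = -5/4*2*268 = -5/2*268 = -670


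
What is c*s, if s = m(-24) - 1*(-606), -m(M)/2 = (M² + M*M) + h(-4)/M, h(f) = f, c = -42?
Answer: 71330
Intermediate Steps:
m(M) = -4*M² + 8/M (m(M) = -2*((M² + M*M) - 4/M) = -2*((M² + M²) - 4/M) = -2*(2*M² - 4/M) = -2*(-4/M + 2*M²) = -4*M² + 8/M)
s = -5095/3 (s = 4*(2 - 1*(-24)³)/(-24) - 1*(-606) = 4*(-1/24)*(2 - 1*(-13824)) + 606 = 4*(-1/24)*(2 + 13824) + 606 = 4*(-1/24)*13826 + 606 = -6913/3 + 606 = -5095/3 ≈ -1698.3)
c*s = -42*(-5095/3) = 71330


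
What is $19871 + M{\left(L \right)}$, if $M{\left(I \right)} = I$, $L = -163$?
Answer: $19708$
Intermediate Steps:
$19871 + M{\left(L \right)} = 19871 - 163 = 19708$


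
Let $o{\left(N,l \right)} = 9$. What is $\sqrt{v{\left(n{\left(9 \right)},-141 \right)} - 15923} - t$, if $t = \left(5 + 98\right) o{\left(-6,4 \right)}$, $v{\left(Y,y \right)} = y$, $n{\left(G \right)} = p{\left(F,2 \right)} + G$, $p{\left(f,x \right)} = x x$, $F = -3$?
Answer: $-927 + 8 i \sqrt{251} \approx -927.0 + 126.74 i$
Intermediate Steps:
$p{\left(f,x \right)} = x^{2}$
$n{\left(G \right)} = 4 + G$ ($n{\left(G \right)} = 2^{2} + G = 4 + G$)
$t = 927$ ($t = \left(5 + 98\right) 9 = 103 \cdot 9 = 927$)
$\sqrt{v{\left(n{\left(9 \right)},-141 \right)} - 15923} - t = \sqrt{-141 - 15923} - 927 = \sqrt{-16064} - 927 = 8 i \sqrt{251} - 927 = -927 + 8 i \sqrt{251}$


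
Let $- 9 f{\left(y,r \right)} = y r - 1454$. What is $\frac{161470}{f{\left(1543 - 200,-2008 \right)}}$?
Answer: $\frac{726615}{1349099} \approx 0.53859$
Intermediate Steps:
$f{\left(y,r \right)} = \frac{1454}{9} - \frac{r y}{9}$ ($f{\left(y,r \right)} = - \frac{y r - 1454}{9} = - \frac{r y - 1454}{9} = - \frac{-1454 + r y}{9} = \frac{1454}{9} - \frac{r y}{9}$)
$\frac{161470}{f{\left(1543 - 200,-2008 \right)}} = \frac{161470}{\frac{1454}{9} - - \frac{2008 \left(1543 - 200\right)}{9}} = \frac{161470}{\frac{1454}{9} - \left(- \frac{2008}{9}\right) 1343} = \frac{161470}{\frac{1454}{9} + \frac{2696744}{9}} = \frac{161470}{\frac{2698198}{9}} = 161470 \cdot \frac{9}{2698198} = \frac{726615}{1349099}$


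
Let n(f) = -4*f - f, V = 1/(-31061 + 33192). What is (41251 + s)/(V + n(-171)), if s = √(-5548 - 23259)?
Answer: 87905881/1822006 + 2131*I*√28807/1822006 ≈ 48.247 + 0.19851*I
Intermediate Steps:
V = 1/2131 ≈ 0.00046926
n(f) = -5*f
s = I*√28807 (s = √(-28807) = I*√28807 ≈ 169.73*I)
(41251 + s)/(V + n(-171)) = (41251 + I*√28807)/(1/2131 - 5*(-171)) = (41251 + I*√28807)/(1/2131 + 855) = (41251 + I*√28807)/(1822006/2131) = (41251 + I*√28807)*(2131/1822006) = 87905881/1822006 + 2131*I*√28807/1822006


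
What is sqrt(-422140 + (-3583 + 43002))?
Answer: I*sqrt(382721) ≈ 618.64*I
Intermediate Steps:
sqrt(-422140 + (-3583 + 43002)) = sqrt(-422140 + 39419) = sqrt(-382721) = I*sqrt(382721)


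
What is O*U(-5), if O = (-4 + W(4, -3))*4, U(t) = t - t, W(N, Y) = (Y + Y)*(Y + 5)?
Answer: 0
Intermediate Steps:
W(N, Y) = 2*Y*(5 + Y) (W(N, Y) = (2*Y)*(5 + Y) = 2*Y*(5 + Y))
U(t) = 0
O = -64 (O = (-4 + 2*(-3)*(5 - 3))*4 = (-4 + 2*(-3)*2)*4 = (-4 - 12)*4 = -16*4 = -64)
O*U(-5) = -64*0 = 0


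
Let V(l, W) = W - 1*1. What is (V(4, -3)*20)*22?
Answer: -1760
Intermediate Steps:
V(l, W) = -1 + W (V(l, W) = W - 1 = -1 + W)
(V(4, -3)*20)*22 = ((-1 - 3)*20)*22 = -4*20*22 = -80*22 = -1760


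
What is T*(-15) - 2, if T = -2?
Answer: 28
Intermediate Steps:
T*(-15) - 2 = -2*(-15) - 2 = 30 - 2 = 28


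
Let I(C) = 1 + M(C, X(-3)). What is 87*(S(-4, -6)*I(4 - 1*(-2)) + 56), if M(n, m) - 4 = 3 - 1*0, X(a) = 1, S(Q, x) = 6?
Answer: 9048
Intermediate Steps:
M(n, m) = 7 (M(n, m) = 4 + (3 - 1*0) = 4 + (3 + 0) = 4 + 3 = 7)
I(C) = 8 (I(C) = 1 + 7 = 8)
87*(S(-4, -6)*I(4 - 1*(-2)) + 56) = 87*(6*8 + 56) = 87*(48 + 56) = 87*104 = 9048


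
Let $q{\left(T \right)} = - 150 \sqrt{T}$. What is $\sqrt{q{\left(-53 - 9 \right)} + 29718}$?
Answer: $\sqrt{29718 - 150 i \sqrt{62}} \approx 172.42 - 3.425 i$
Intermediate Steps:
$\sqrt{q{\left(-53 - 9 \right)} + 29718} = \sqrt{- 150 \sqrt{-53 - 9} + 29718} = \sqrt{- 150 \sqrt{-62} + 29718} = \sqrt{- 150 i \sqrt{62} + 29718} = \sqrt{29718 - 150 i \sqrt{62}}$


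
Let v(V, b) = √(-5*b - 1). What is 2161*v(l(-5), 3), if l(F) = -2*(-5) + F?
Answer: 8644*I ≈ 8644.0*I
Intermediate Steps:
l(F) = 10 + F
v(V, b) = √(-1 - 5*b)
2161*v(l(-5), 3) = 2161*√(-1 - 5*3) = 2161*√(-1 - 15) = 2161*√(-16) = 2161*(4*I) = 8644*I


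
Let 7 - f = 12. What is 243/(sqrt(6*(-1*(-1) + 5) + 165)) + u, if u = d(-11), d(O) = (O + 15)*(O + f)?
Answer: -64 + 81*sqrt(201)/67 ≈ -46.860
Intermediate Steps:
f = -5 (f = 7 - 1*12 = 7 - 12 = -5)
d(O) = (-5 + O)*(15 + O) (d(O) = (O + 15)*(O - 5) = (15 + O)*(-5 + O) = (-5 + O)*(15 + O))
u = -64 (u = -75 + (-11)**2 + 10*(-11) = -75 + 121 - 110 = -64)
243/(sqrt(6*(-1*(-1) + 5) + 165)) + u = 243/(sqrt(6*(-1*(-1) + 5) + 165)) - 64 = 243/(sqrt(6*(1 + 5) + 165)) - 64 = 243/(sqrt(6*6 + 165)) - 64 = 243/(sqrt(36 + 165)) - 64 = 243/(sqrt(201)) - 64 = 243*(sqrt(201)/201) - 64 = 81*sqrt(201)/67 - 64 = -64 + 81*sqrt(201)/67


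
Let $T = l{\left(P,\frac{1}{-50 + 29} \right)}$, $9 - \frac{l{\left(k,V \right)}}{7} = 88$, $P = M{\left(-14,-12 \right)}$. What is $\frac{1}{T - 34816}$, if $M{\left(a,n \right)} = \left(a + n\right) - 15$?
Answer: $- \frac{1}{35369} \approx -2.8273 \cdot 10^{-5}$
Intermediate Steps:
$M{\left(a,n \right)} = -15 + a + n$
$P = -41$ ($P = -15 - 14 - 12 = -41$)
$l{\left(k,V \right)} = -553$ ($l{\left(k,V \right)} = 63 - 616 = -553$)
$T = -553$
$\frac{1}{T - 34816} = \frac{1}{-553 - 34816} = \frac{1}{-35369} = - \frac{1}{35369}$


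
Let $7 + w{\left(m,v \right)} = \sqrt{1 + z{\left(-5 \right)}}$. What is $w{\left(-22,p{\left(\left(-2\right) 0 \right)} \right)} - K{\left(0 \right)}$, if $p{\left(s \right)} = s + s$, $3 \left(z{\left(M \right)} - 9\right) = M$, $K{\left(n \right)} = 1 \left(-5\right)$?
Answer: $-2 + \frac{5 \sqrt{3}}{3} \approx 0.88675$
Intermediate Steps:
$K{\left(n \right)} = -5$
$z{\left(M \right)} = 9 + \frac{M}{3}$
$p{\left(s \right)} = 2 s$
$w{\left(m,v \right)} = -7 + \frac{5 \sqrt{3}}{3}$ ($w{\left(m,v \right)} = -7 + \sqrt{1 + \left(9 + \frac{1}{3} \left(-5\right)\right)} = -7 + \sqrt{1 + \left(9 - \frac{5}{3}\right)} = -7 + \sqrt{1 + \frac{22}{3}} = -7 + \sqrt{\frac{25}{3}} = -7 + \frac{5 \sqrt{3}}{3}$)
$w{\left(-22,p{\left(\left(-2\right) 0 \right)} \right)} - K{\left(0 \right)} = \left(-7 + \frac{5 \sqrt{3}}{3}\right) - -5 = \left(-7 + \frac{5 \sqrt{3}}{3}\right) + 5 = -2 + \frac{5 \sqrt{3}}{3}$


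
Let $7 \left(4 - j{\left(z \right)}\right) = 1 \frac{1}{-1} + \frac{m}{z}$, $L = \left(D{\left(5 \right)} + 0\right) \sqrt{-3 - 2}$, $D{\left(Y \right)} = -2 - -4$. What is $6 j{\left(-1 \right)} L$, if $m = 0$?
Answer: $\frac{348 i \sqrt{5}}{7} \approx 111.16 i$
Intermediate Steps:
$D{\left(Y \right)} = 2$ ($D{\left(Y \right)} = -2 + 4 = 2$)
$L = 2 i \sqrt{5}$ ($L = \left(2 + 0\right) \sqrt{-3 - 2} = 2 \sqrt{-5} = 2 i \sqrt{5} \approx 4.4721 i$)
$j{\left(z \right)} = \frac{29}{7}$ ($j{\left(z \right)} = 4 - \frac{1 \frac{1}{-1} + \frac{0}{z}}{7} = 4 - \frac{1 \left(-1\right) + 0}{7} = 4 - \frac{-1 + 0}{7} = 4 - - \frac{1}{7} = 4 + \frac{1}{7} = \frac{29}{7}$)
$6 j{\left(-1 \right)} L = 6 \cdot \frac{29}{7} \cdot 2 i \sqrt{5} = \frac{174 \cdot 2 i \sqrt{5}}{7} = \frac{348 i \sqrt{5}}{7}$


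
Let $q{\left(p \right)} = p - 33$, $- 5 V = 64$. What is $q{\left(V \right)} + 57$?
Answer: $\frac{56}{5} \approx 11.2$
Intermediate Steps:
$V = - \frac{64}{5}$ ($V = \left(- \frac{1}{5}\right) 64 = - \frac{64}{5} \approx -12.8$)
$q{\left(p \right)} = -33 + p$
$q{\left(V \right)} + 57 = \left(-33 - \frac{64}{5}\right) + 57 = - \frac{229}{5} + 57 = \frac{56}{5}$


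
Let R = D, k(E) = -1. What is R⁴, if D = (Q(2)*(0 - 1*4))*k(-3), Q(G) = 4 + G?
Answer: 331776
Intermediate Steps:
D = 24 (D = ((4 + 2)*(0 - 1*4))*(-1) = (6*(0 - 4))*(-1) = (6*(-4))*(-1) = -24*(-1) = 24)
R = 24
R⁴ = 24⁴ = 331776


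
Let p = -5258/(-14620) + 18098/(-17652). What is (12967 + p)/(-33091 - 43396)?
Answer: -209140684846/1233698213805 ≈ -0.16952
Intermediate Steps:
p = -10736159/16129515 (p = -5258*(-1/14620) + 18098*(-1/17652) = 2629/7310 - 9049/8826 = -10736159/16129515 ≈ -0.66562)
(12967 + p)/(-33091 - 43396) = (12967 - 10736159/16129515)/(-33091 - 43396) = (209140684846/16129515)/(-76487) = (209140684846/16129515)*(-1/76487) = -209140684846/1233698213805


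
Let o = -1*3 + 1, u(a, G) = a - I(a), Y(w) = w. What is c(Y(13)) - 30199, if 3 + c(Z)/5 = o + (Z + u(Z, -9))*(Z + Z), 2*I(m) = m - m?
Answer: -26844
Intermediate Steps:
I(m) = 0 (I(m) = (m - m)/2 = (1/2)*0 = 0)
u(a, G) = a (u(a, G) = a - 1*0 = a + 0 = a)
o = -2 (o = -3 + 1 = -2)
c(Z) = -25 + 20*Z**2 (c(Z) = -15 + 5*(-2 + (Z + Z)*(Z + Z)) = -15 + 5*(-2 + (2*Z)*(2*Z)) = -15 + 5*(-2 + 4*Z**2) = -15 + (-10 + 20*Z**2) = -25 + 20*Z**2)
c(Y(13)) - 30199 = (-25 + 20*13**2) - 30199 = (-25 + 20*169) - 30199 = (-25 + 3380) - 30199 = 3355 - 30199 = -26844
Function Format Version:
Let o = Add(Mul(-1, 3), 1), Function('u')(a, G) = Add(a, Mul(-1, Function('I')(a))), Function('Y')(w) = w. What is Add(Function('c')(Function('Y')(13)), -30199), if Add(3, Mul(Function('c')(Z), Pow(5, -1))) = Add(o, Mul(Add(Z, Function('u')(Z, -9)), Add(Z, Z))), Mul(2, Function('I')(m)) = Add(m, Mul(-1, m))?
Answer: -26844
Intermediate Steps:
Function('I')(m) = 0 (Function('I')(m) = Mul(Rational(1, 2), Add(m, Mul(-1, m))) = Mul(Rational(1, 2), 0) = 0)
Function('u')(a, G) = a (Function('u')(a, G) = Add(a, Mul(-1, 0)) = Add(a, 0) = a)
o = -2 (o = Add(-3, 1) = -2)
Function('c')(Z) = Add(-25, Mul(20, Pow(Z, 2))) (Function('c')(Z) = Add(-15, Mul(5, Add(-2, Mul(Add(Z, Z), Add(Z, Z))))) = Add(-15, Mul(5, Add(-2, Mul(Mul(2, Z), Mul(2, Z))))) = Add(-15, Mul(5, Add(-2, Mul(4, Pow(Z, 2))))) = Add(-15, Add(-10, Mul(20, Pow(Z, 2)))) = Add(-25, Mul(20, Pow(Z, 2))))
Add(Function('c')(Function('Y')(13)), -30199) = Add(Add(-25, Mul(20, Pow(13, 2))), -30199) = Add(Add(-25, Mul(20, 169)), -30199) = Add(Add(-25, 3380), -30199) = Add(3355, -30199) = -26844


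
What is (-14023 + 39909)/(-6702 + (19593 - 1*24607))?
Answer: -12943/5858 ≈ -2.2095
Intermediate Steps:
(-14023 + 39909)/(-6702 + (19593 - 1*24607)) = 25886/(-6702 + (19593 - 24607)) = 25886/(-6702 - 5014) = 25886/(-11716) = 25886*(-1/11716) = -12943/5858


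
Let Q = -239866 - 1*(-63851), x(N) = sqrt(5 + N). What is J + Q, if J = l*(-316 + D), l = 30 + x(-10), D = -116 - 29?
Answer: -189845 - 461*I*sqrt(5) ≈ -1.8985e+5 - 1030.8*I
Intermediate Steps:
D = -145
l = 30 + I*sqrt(5) (l = 30 + sqrt(5 - 10) = 30 + sqrt(-5) = 30 + I*sqrt(5) ≈ 30.0 + 2.2361*I)
J = -13830 - 461*I*sqrt(5) (J = (30 + I*sqrt(5))*(-316 - 145) = (30 + I*sqrt(5))*(-461) = -13830 - 461*I*sqrt(5) ≈ -13830.0 - 1030.8*I)
Q = -176015 (Q = -239866 + 63851 = -176015)
J + Q = (-13830 - 461*I*sqrt(5)) - 176015 = -189845 - 461*I*sqrt(5)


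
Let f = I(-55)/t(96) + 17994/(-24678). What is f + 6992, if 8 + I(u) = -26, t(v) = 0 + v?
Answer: 460058245/65808 ≈ 6990.9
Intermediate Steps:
t(v) = v
I(u) = -34 (I(u) = -8 - 26 = -34)
f = -71291/65808 (f = -34/96 + 17994/(-24678) = -34*1/96 + 17994*(-1/24678) = -17/48 - 2999/4113 = -71291/65808 ≈ -1.0833)
f + 6992 = -71291/65808 + 6992 = 460058245/65808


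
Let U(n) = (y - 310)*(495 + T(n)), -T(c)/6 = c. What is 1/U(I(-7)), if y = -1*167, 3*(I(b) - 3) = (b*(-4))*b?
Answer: -1/414513 ≈ -2.4125e-6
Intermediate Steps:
T(c) = -6*c
I(b) = 3 - 4*b²/3 (I(b) = 3 + ((b*(-4))*b)/3 = 3 + ((-4*b)*b)/3 = 3 + (-4*b²)/3 = 3 - 4*b²/3)
y = -167
U(n) = -236115 + 2862*n (U(n) = (-167 - 310)*(495 - 6*n) = -477*(495 - 6*n) = -236115 + 2862*n)
1/U(I(-7)) = 1/(-236115 + 2862*(3 - 4/3*(-7)²)) = 1/(-236115 + 2862*(3 - 4/3*49)) = 1/(-236115 + 2862*(3 - 196/3)) = 1/(-236115 + 2862*(-187/3)) = 1/(-236115 - 178398) = 1/(-414513) = -1/414513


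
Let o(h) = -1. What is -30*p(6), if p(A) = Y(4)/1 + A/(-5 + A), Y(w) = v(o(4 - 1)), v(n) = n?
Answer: -150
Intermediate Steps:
Y(w) = -1
p(A) = -1 + A/(-5 + A) (p(A) = -1/1 + A/(-5 + A) = -1*1 + A/(-5 + A) = -1 + A/(-5 + A))
-30*p(6) = -150/(-5 + 6) = -150/1 = -150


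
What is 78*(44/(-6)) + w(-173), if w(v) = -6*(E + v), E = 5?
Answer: 436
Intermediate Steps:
w(v) = -30 - 6*v (w(v) = -6*(5 + v) = -30 - 6*v)
78*(44/(-6)) + w(-173) = 78*(44/(-6)) + (-30 - 6*(-173)) = 78*(44*(-⅙)) + (-30 + 1038) = 78*(-22/3) + 1008 = -572 + 1008 = 436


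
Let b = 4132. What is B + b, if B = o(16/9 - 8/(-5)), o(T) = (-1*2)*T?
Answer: 185636/45 ≈ 4125.2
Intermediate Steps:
o(T) = -2*T
B = -304/45 (B = -2*(16/9 - 8/(-5)) = -2*(16*(⅑) - 8*(-⅕)) = -2*(16/9 + 8/5) = -2*152/45 = -304/45 ≈ -6.7556)
B + b = -304/45 + 4132 = 185636/45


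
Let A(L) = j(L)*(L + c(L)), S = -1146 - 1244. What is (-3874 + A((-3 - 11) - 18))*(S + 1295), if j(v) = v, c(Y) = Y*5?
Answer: -2485650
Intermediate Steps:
c(Y) = 5*Y
S = -2390
A(L) = 6*L² (A(L) = L*(L + 5*L) = L*(6*L) = 6*L²)
(-3874 + A((-3 - 11) - 18))*(S + 1295) = (-3874 + 6*((-3 - 11) - 18)²)*(-2390 + 1295) = (-3874 + 6*(-14 - 18)²)*(-1095) = (-3874 + 6*(-32)²)*(-1095) = (-3874 + 6*1024)*(-1095) = (-3874 + 6144)*(-1095) = 2270*(-1095) = -2485650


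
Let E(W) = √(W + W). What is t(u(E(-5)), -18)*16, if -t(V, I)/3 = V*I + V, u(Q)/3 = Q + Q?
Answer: 4896*I*√10 ≈ 15483.0*I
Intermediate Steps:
E(W) = √2*√W (E(W) = √(2*W) = √2*√W)
u(Q) = 6*Q (u(Q) = 3*(Q + Q) = 3*(2*Q) = 6*Q)
t(V, I) = -3*V - 3*I*V (t(V, I) = -3*(V*I + V) = -3*(I*V + V) = -3*(V + I*V) = -3*V - 3*I*V)
t(u(E(-5)), -18)*16 = -3*6*(√2*√(-5))*(1 - 18)*16 = -3*6*(√2*(I*√5))*(-17)*16 = -3*6*(I*√10)*(-17)*16 = -3*6*I*√10*(-17)*16 = (306*I*√10)*16 = 4896*I*√10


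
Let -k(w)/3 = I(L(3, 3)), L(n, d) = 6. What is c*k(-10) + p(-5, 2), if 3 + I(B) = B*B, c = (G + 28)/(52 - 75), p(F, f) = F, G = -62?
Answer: -3481/23 ≈ -151.35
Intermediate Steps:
c = 34/23 (c = (-62 + 28)/(52 - 75) = -34/(-23) = -34*(-1/23) = 34/23 ≈ 1.4783)
I(B) = -3 + B² (I(B) = -3 + B*B = -3 + B²)
k(w) = -99 (k(w) = -3*(-3 + 6²) = -3*(-3 + 36) = -3*33 = -99)
c*k(-10) + p(-5, 2) = (34/23)*(-99) - 5 = -3366/23 - 5 = -3481/23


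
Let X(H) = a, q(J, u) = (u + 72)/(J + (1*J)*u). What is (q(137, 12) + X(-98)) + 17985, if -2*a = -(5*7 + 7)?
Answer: 32068770/1781 ≈ 18006.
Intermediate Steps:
a = 21 (a = -(-1)*(5*7 + 7)/2 = -(-1)*(35 + 7)/2 = -(-1)*42/2 = -½*(-42) = 21)
q(J, u) = (72 + u)/(J + J*u)
X(H) = 21
(q(137, 12) + X(-98)) + 17985 = ((72 + 12)/(137*(1 + 12)) + 21) + 17985 = ((1/137)*84/13 + 21) + 17985 = ((1/137)*(1/13)*84 + 21) + 17985 = (84/1781 + 21) + 17985 = 37485/1781 + 17985 = 32068770/1781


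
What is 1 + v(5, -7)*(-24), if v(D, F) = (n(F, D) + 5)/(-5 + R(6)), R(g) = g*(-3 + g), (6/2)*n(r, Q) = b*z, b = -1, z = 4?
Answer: -75/13 ≈ -5.7692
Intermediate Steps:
n(r, Q) = -4/3 (n(r, Q) = (-1*4)/3 = (⅓)*(-4) = -4/3)
v(D, F) = 11/39 (v(D, F) = (-4/3 + 5)/(-5 + 6*(-3 + 6)) = 11/(3*(-5 + 6*3)) = 11/(3*(-5 + 18)) = (11/3)/13 = (11/3)*(1/13) = 11/39)
1 + v(5, -7)*(-24) = 1 + (11/39)*(-24) = 1 - 88/13 = -75/13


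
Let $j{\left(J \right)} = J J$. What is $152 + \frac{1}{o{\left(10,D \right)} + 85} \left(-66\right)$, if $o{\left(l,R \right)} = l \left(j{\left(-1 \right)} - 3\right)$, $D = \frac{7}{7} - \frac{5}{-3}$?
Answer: $\frac{9814}{65} \approx 150.98$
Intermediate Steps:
$j{\left(J \right)} = J^{2}$
$D = \frac{8}{3}$ ($D = 7 \cdot \frac{1}{7} - - \frac{5}{3} = 1 + \frac{5}{3} = \frac{8}{3} \approx 2.6667$)
$o{\left(l,R \right)} = - 2 l$ ($o{\left(l,R \right)} = l \left(\left(-1\right)^{2} - 3\right) = l \left(1 - 3\right) = l \left(-2\right) = - 2 l$)
$152 + \frac{1}{o{\left(10,D \right)} + 85} \left(-66\right) = 152 + \frac{1}{\left(-2\right) 10 + 85} \left(-66\right) = 152 + \frac{1}{-20 + 85} \left(-66\right) = 152 + \frac{1}{65} \left(-66\right) = 152 - \frac{66}{65} = \frac{9814}{65}$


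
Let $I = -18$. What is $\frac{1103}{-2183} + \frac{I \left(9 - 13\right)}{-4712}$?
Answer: $- \frac{669314}{1285787} \approx -0.52055$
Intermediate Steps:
$\frac{1103}{-2183} + \frac{I \left(9 - 13\right)}{-4712} = \frac{1103}{-2183} + \frac{\left(-18\right) \left(9 - 13\right)}{-4712} = 1103 \left(- \frac{1}{2183}\right) + \left(-18\right) \left(-4\right) \left(- \frac{1}{4712}\right) = - \frac{1103}{2183} + 72 \left(- \frac{1}{4712}\right) = - \frac{1103}{2183} - \frac{9}{589} = - \frac{669314}{1285787}$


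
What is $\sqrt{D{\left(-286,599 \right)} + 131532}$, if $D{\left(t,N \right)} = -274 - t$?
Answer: $18 \sqrt{406} \approx 362.69$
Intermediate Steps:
$\sqrt{D{\left(-286,599 \right)} + 131532} = \sqrt{\left(-274 - -286\right) + 131532} = \sqrt{\left(-274 + 286\right) + 131532} = \sqrt{12 + 131532} = \sqrt{131544} = 18 \sqrt{406}$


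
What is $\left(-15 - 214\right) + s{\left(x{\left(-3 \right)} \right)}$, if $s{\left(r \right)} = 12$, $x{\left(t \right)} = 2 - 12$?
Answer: $-217$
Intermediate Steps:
$x{\left(t \right)} = -10$ ($x{\left(t \right)} = 2 - 12 = -10$)
$\left(-15 - 214\right) + s{\left(x{\left(-3 \right)} \right)} = \left(-15 - 214\right) + 12 = -229 + 12 = -217$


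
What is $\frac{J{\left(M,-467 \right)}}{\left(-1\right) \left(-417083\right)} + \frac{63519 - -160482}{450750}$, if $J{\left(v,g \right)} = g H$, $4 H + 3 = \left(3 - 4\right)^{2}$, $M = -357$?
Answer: $\frac{15588709868}{31333360375} \approx 0.49751$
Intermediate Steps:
$H = - \frac{1}{2}$ ($H = - \frac{3}{4} + \frac{\left(3 - 4\right)^{2}}{4} = - \frac{3}{4} + \frac{\left(-1\right)^{2}}{4} = - \frac{3}{4} + \frac{1}{4} \cdot 1 = - \frac{3}{4} + \frac{1}{4} = - \frac{1}{2} \approx -0.5$)
$J{\left(v,g \right)} = - \frac{g}{2}$ ($J{\left(v,g \right)} = g \left(- \frac{1}{2}\right) = - \frac{g}{2}$)
$\frac{J{\left(M,-467 \right)}}{\left(-1\right) \left(-417083\right)} + \frac{63519 - -160482}{450750} = \frac{\left(- \frac{1}{2}\right) \left(-467\right)}{\left(-1\right) \left(-417083\right)} + \frac{63519 - -160482}{450750} = \frac{467}{2 \cdot 417083} + \left(63519 + 160482\right) \frac{1}{450750} = \frac{467}{2} \cdot \frac{1}{417083} + 224001 \cdot \frac{1}{450750} = \frac{467}{834166} + \frac{74667}{150250} = \frac{15588709868}{31333360375}$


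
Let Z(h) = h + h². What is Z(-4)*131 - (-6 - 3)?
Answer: 1581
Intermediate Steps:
Z(-4)*131 - (-6 - 3) = -4*(1 - 4)*131 - (-6 - 3) = -4*(-3)*131 - 1*(-9) = 12*131 + 9 = 1572 + 9 = 1581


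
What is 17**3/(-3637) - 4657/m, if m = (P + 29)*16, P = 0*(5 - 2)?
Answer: -19217141/1687568 ≈ -11.387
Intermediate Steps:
P = 0 (P = 0*3 = 0)
m = 464 (m = (0 + 29)*16 = 29*16 = 464)
17**3/(-3637) - 4657/m = 17**3/(-3637) - 4657/464 = 4913*(-1/3637) - 4657*1/464 = -4913/3637 - 4657/464 = -19217141/1687568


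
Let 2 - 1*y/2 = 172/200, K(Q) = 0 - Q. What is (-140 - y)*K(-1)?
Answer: -3557/25 ≈ -142.28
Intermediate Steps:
K(Q) = -Q
y = 57/25 (y = 4 - 344/200 = 4 - 2*43/50 = 4 - 43/25 = 57/25 ≈ 2.2800)
(-140 - y)*K(-1) = (-140 - 1*57/25)*(-1*(-1)) = (-140 - 57/25)*1 = -3557/25*1 = -3557/25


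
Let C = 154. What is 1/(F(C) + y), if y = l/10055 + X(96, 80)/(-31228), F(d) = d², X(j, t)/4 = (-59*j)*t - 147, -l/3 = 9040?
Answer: 15699877/373207457701 ≈ 4.2067e-5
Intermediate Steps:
l = -27120 (l = -3*9040 = -27120)
X(j, t) = -588 - 236*j*t (X(j, t) = 4*((-59*j)*t - 147) = 4*(-59*j*t - 147) = 4*(-147 - 59*j*t) = -588 - 236*j*t)
y = 869174769/15699877 (y = -27120/10055 + (-588 - 236*96*80)/(-31228) = -27120*1/10055 + (-588 - 1812480)*(-1/31228) = -5424/2011 - 1813068*(-1/31228) = -5424/2011 + 453267/7807 = 869174769/15699877 ≈ 55.362)
1/(F(C) + y) = 1/(154² + 869174769/15699877) = 1/(23716 + 869174769/15699877) = 1/(373207457701/15699877) = 15699877/373207457701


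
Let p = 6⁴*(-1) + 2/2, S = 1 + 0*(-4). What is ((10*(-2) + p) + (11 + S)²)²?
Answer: 1371241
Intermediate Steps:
S = 1 (S = 1 + 0 = 1)
p = -1295 (p = 1296*(-1) + 2*(½) = -1296 + 1 = -1295)
((10*(-2) + p) + (11 + S)²)² = ((10*(-2) - 1295) + (11 + 1)²)² = ((-20 - 1295) + 12²)² = (-1315 + 144)² = (-1171)² = 1371241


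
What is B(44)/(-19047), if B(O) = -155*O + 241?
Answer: 2193/6349 ≈ 0.34541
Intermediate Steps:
B(O) = 241 - 155*O
B(44)/(-19047) = (241 - 155*44)/(-19047) = (241 - 6820)*(-1/19047) = -6579*(-1/19047) = 2193/6349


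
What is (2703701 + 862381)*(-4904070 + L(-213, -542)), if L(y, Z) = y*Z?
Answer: -17076625851168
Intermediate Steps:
L(y, Z) = Z*y
(2703701 + 862381)*(-4904070 + L(-213, -542)) = (2703701 + 862381)*(-4904070 - 542*(-213)) = 3566082*(-4904070 + 115446) = 3566082*(-4788624) = -17076625851168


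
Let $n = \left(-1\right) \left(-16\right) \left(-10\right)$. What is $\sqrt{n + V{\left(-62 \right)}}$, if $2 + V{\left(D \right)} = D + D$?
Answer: $i \sqrt{286} \approx 16.912 i$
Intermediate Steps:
$n = -160$ ($n = 16 \left(-10\right) = -160$)
$V{\left(D \right)} = -2 + 2 D$ ($V{\left(D \right)} = -2 + \left(D + D\right) = -2 + 2 D$)
$\sqrt{n + V{\left(-62 \right)}} = \sqrt{-160 + \left(-2 + 2 \left(-62\right)\right)} = \sqrt{-160 - 126} = \sqrt{-286} = i \sqrt{286}$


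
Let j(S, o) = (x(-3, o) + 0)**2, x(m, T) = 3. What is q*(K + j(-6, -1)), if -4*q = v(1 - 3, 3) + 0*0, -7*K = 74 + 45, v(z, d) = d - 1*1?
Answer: 4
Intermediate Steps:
v(z, d) = -1 + d (v(z, d) = d - 1 = -1 + d)
K = -17 (K = -(74 + 45)/7 = -1/7*119 = -17)
j(S, o) = 9 (j(S, o) = (3 + 0)**2 = 3**2 = 9)
q = -1/2 (q = -((-1 + 3) + 0*0)/4 = -(2 + 0)/4 = -1/4*2 = -1/2 ≈ -0.50000)
q*(K + j(-6, -1)) = -(-17 + 9)/2 = -1/2*(-8) = 4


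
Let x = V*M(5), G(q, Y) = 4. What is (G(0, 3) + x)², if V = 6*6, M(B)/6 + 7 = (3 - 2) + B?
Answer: 44944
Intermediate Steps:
M(B) = -36 + 6*B (M(B) = -42 + 6*((3 - 2) + B) = -42 + 6*(1 + B) = -42 + (6 + 6*B) = -36 + 6*B)
V = 36
x = -216 (x = 36*(-36 + 6*5) = 36*(-36 + 30) = 36*(-6) = -216)
(G(0, 3) + x)² = (4 - 216)² = (-212)² = 44944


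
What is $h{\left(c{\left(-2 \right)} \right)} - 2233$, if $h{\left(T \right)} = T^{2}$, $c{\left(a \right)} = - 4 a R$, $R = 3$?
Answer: $-1657$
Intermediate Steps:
$c{\left(a \right)} = - 12 a$ ($c{\left(a \right)} = - 4 a 3 = - 12 a$)
$h{\left(c{\left(-2 \right)} \right)} - 2233 = \left(\left(-12\right) \left(-2\right)\right)^{2} - 2233 = 24^{2} - 2233 = 576 - 2233 = -1657$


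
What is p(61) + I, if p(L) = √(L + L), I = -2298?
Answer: -2298 + √122 ≈ -2287.0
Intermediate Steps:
p(L) = √2*√L (p(L) = √(2*L) = √2*√L)
p(61) + I = √2*√61 - 2298 = √122 - 2298 = -2298 + √122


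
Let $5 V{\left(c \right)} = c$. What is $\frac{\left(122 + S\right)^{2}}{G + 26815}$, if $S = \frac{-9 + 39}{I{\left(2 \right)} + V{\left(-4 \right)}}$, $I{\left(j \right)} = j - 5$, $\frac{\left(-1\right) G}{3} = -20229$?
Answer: $\frac{2350112}{15794111} \approx 0.1488$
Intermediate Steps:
$G = 60687$ ($G = \left(-3\right) \left(-20229\right) = 60687$)
$V{\left(c \right)} = \frac{c}{5}$
$I{\left(j \right)} = -5 + j$ ($I{\left(j \right)} = j - 5 = -5 + j$)
$S = - \frac{150}{19}$ ($S = \frac{-9 + 39}{\left(-5 + 2\right) + \frac{1}{5} \left(-4\right)} = \frac{30}{-3 - \frac{4}{5}} = \frac{30}{- \frac{19}{5}} = 30 \left(- \frac{5}{19}\right) = - \frac{150}{19} \approx -7.8947$)
$\frac{\left(122 + S\right)^{2}}{G + 26815} = \frac{\left(122 - \frac{150}{19}\right)^{2}}{60687 + 26815} = \frac{\left(\frac{2168}{19}\right)^{2}}{87502} = \frac{4700224}{361} \cdot \frac{1}{87502} = \frac{2350112}{15794111}$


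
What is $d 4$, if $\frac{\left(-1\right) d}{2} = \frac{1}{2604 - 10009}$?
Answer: $\frac{8}{7405} \approx 0.0010804$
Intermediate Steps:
$d = \frac{2}{7405}$ ($d = - \frac{2}{2604 - 10009} = - \frac{2}{-7405} = \left(-2\right) \left(- \frac{1}{7405}\right) = \frac{2}{7405} \approx 0.00027009$)
$d 4 = \frac{2}{7405} \cdot 4 = \frac{8}{7405}$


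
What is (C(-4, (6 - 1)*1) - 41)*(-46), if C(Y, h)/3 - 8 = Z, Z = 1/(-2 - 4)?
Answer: 805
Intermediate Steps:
Z = -1/6 (Z = 1/(-6) = -1/6 ≈ -0.16667)
C(Y, h) = 47/2 (C(Y, h) = 24 + 3*(-1/6) = 24 - 1/2 = 47/2)
(C(-4, (6 - 1)*1) - 41)*(-46) = (47/2 - 41)*(-46) = -35/2*(-46) = 805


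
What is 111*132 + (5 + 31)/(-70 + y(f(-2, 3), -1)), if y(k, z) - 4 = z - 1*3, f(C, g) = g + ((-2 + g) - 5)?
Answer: 512802/35 ≈ 14651.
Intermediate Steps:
f(C, g) = -7 + 2*g (f(C, g) = g + (-7 + g) = -7 + 2*g)
y(k, z) = 1 + z (y(k, z) = 4 + (z - 1*3) = 4 + (z - 3) = 4 + (-3 + z) = 1 + z)
111*132 + (5 + 31)/(-70 + y(f(-2, 3), -1)) = 111*132 + (5 + 31)/(-70 + (1 - 1)) = 14652 + 36/(-70 + 0) = 14652 + 36/(-70) = 14652 + 36*(-1/70) = 14652 - 18/35 = 512802/35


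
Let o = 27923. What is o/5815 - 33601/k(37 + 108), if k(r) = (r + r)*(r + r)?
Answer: 430586897/97808300 ≈ 4.4024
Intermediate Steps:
k(r) = 4*r² (k(r) = (2*r)*(2*r) = 4*r²)
o/5815 - 33601/k(37 + 108) = 27923/5815 - 33601*1/(4*(37 + 108)²) = 27923*(1/5815) - 33601/(4*145²) = 27923/5815 - 33601/(4*21025) = 27923/5815 - 33601/84100 = 430586897/97808300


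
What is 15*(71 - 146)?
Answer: -1125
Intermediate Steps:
15*(71 - 146) = 15*(-75) = -1125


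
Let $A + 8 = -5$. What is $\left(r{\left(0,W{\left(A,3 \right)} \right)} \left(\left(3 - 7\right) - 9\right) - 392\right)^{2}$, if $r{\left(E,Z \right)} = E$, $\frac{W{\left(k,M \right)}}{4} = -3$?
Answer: $153664$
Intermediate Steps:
$A = -13$ ($A = -8 - 5 = -13$)
$W{\left(k,M \right)} = -12$ ($W{\left(k,M \right)} = 4 \left(-3\right) = -12$)
$\left(r{\left(0,W{\left(A,3 \right)} \right)} \left(\left(3 - 7\right) - 9\right) - 392\right)^{2} = \left(0 \left(\left(3 - 7\right) - 9\right) - 392\right)^{2} = \left(0 \left(-4 - 9\right) - 392\right)^{2} = \left(0 \left(-13\right) - 392\right)^{2} = \left(0 - 392\right)^{2} = \left(-392\right)^{2} = 153664$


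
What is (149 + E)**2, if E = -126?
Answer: 529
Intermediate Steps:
(149 + E)**2 = (149 - 126)**2 = 23**2 = 529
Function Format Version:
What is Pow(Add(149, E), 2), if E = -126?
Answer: 529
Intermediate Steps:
Pow(Add(149, E), 2) = Pow(Add(149, -126), 2) = Pow(23, 2) = 529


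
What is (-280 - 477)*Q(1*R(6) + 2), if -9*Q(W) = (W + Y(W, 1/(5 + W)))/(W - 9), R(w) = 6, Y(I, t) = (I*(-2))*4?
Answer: 42392/9 ≈ 4710.2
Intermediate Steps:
Y(I, t) = -8*I (Y(I, t) = -2*I*4 = -8*I)
Q(W) = 7*W/(9*(-9 + W)) (Q(W) = -(W - 8*W)/(9*(W - 9)) = -(-7*W)/(9*(-9 + W)) = -(-7)*W/(9*(-9 + W)) = 7*W/(9*(-9 + W)))
(-280 - 477)*Q(1*R(6) + 2) = (-280 - 477)*(7*(1*6 + 2)/(9*(-9 + (1*6 + 2)))) = -5299*(6 + 2)/(9*(-9 + (6 + 2))) = -5299*8/(9*(-9 + 8)) = -5299*8/(9*(-1)) = -5299*8*(-1)/9 = -757*(-56/9) = 42392/9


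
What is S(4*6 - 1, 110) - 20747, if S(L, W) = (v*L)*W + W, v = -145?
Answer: -387487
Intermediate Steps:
S(L, W) = W - 145*L*W (S(L, W) = (-145*L)*W + W = -145*L*W + W = W - 145*L*W)
S(4*6 - 1, 110) - 20747 = 110*(1 - 145*(4*6 - 1)) - 20747 = 110*(1 - 145*(24 - 1)) - 20747 = 110*(1 - 145*23) - 20747 = 110*(1 - 3335) - 20747 = 110*(-3334) - 20747 = -366740 - 20747 = -387487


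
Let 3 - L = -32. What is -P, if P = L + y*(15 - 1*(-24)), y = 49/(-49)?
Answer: 4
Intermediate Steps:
L = 35 (L = 3 - 1*(-32) = 3 + 32 = 35)
y = -1 (y = 49*(-1/49) = -1)
P = -4 (P = 35 - (15 - 1*(-24)) = 35 - (15 + 24) = 35 - 1*39 = 35 - 39 = -4)
-P = -1*(-4) = 4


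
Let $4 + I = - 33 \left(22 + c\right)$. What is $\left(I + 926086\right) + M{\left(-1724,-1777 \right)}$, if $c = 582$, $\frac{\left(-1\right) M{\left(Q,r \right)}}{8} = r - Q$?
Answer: $906574$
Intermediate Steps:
$M{\left(Q,r \right)} = - 8 r + 8 Q$ ($M{\left(Q,r \right)} = - 8 \left(r - Q\right) = - 8 r + 8 Q$)
$I = -19936$ ($I = -4 - 33 \left(22 + 582\right) = -4 - 19932 = -19936$)
$\left(I + 926086\right) + M{\left(-1724,-1777 \right)} = \left(-19936 + 926086\right) + \left(\left(-8\right) \left(-1777\right) + 8 \left(-1724\right)\right) = 906150 + \left(14216 - 13792\right) = 906150 + 424 = 906574$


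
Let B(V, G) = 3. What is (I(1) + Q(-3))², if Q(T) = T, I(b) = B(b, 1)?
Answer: 0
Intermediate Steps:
I(b) = 3
(I(1) + Q(-3))² = (3 - 3)² = 0² = 0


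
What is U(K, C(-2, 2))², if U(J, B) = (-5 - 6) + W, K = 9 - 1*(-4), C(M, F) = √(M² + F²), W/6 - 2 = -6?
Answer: 1225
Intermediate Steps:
W = -24 (W = 12 + 6*(-6) = 12 - 36 = -24)
C(M, F) = √(F² + M²)
K = 13 (K = 9 + 4 = 13)
U(J, B) = -35 (U(J, B) = (-5 - 6) - 24 = -11 - 24 = -35)
U(K, C(-2, 2))² = (-35)² = 1225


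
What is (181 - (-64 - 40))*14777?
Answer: 4211445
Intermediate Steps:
(181 - (-64 - 40))*14777 = (181 - 1*(-104))*14777 = (181 + 104)*14777 = 285*14777 = 4211445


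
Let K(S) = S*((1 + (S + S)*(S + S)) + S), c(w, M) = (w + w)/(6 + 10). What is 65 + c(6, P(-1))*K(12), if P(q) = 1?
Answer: 5366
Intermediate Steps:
c(w, M) = w/8 (c(w, M) = (2*w)/16 = (2*w)*(1/16) = w/8)
K(S) = S*(1 + S + 4*S²) (K(S) = S*((1 + (2*S)*(2*S)) + S) = S*((1 + 4*S²) + S) = S*(1 + S + 4*S²))
65 + c(6, P(-1))*K(12) = 65 + ((⅛)*6)*(12*(1 + 12 + 4*12²)) = 65 + 3*(12*(1 + 12 + 4*144))/4 = 65 + 3*(12*(1 + 12 + 576))/4 = 65 + 3*(12*589)/4 = 65 + (¾)*7068 = 65 + 5301 = 5366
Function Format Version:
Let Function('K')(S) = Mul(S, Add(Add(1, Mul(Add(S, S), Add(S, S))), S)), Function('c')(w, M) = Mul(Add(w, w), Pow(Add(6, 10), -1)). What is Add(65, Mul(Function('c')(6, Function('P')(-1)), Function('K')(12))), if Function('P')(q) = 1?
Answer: 5366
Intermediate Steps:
Function('c')(w, M) = Mul(Rational(1, 8), w) (Function('c')(w, M) = Mul(Mul(2, w), Pow(16, -1)) = Mul(Mul(2, w), Rational(1, 16)) = Mul(Rational(1, 8), w))
Function('K')(S) = Mul(S, Add(1, S, Mul(4, Pow(S, 2)))) (Function('K')(S) = Mul(S, Add(Add(1, Mul(Mul(2, S), Mul(2, S))), S)) = Mul(S, Add(Add(1, Mul(4, Pow(S, 2))), S)) = Mul(S, Add(1, S, Mul(4, Pow(S, 2)))))
Add(65, Mul(Function('c')(6, Function('P')(-1)), Function('K')(12))) = Add(65, Mul(Mul(Rational(1, 8), 6), Mul(12, Add(1, 12, Mul(4, Pow(12, 2)))))) = Add(65, Mul(Rational(3, 4), Mul(12, Add(1, 12, Mul(4, 144))))) = Add(65, Mul(Rational(3, 4), Mul(12, Add(1, 12, 576)))) = Add(65, Mul(Rational(3, 4), Mul(12, 589))) = Add(65, Mul(Rational(3, 4), 7068)) = Add(65, 5301) = 5366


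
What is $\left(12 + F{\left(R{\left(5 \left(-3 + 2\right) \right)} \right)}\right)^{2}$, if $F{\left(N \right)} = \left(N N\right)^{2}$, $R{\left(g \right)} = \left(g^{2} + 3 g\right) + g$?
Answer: $405769$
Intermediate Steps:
$R{\left(g \right)} = g^{2} + 4 g$
$F{\left(N \right)} = N^{4}$ ($F{\left(N \right)} = \left(N^{2}\right)^{2} = N^{4}$)
$\left(12 + F{\left(R{\left(5 \left(-3 + 2\right) \right)} \right)}\right)^{2} = \left(12 + \left(5 \left(-3 + 2\right) \left(4 + 5 \left(-3 + 2\right)\right)\right)^{4}\right)^{2} = \left(12 + \left(5 \left(-1\right) \left(4 + 5 \left(-1\right)\right)\right)^{4}\right)^{2} = \left(12 + \left(- 5 \left(4 - 5\right)\right)^{4}\right)^{2} = \left(12 + \left(\left(-5\right) \left(-1\right)\right)^{4}\right)^{2} = \left(12 + 5^{4}\right)^{2} = \left(12 + 625\right)^{2} = 637^{2} = 405769$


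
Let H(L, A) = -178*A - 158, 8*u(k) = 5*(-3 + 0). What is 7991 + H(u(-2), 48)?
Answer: -711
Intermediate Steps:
u(k) = -15/8 (u(k) = (5*(-3 + 0))/8 = (5*(-3))/8 = (⅛)*(-15) = -15/8)
H(L, A) = -158 - 178*A
7991 + H(u(-2), 48) = 7991 + (-158 - 178*48) = 7991 + (-158 - 8544) = 7991 - 8702 = -711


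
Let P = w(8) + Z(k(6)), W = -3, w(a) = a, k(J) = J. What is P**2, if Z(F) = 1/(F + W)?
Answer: 625/9 ≈ 69.444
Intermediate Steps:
Z(F) = 1/(-3 + F) (Z(F) = 1/(F - 3) = 1/(-3 + F))
P = 25/3 (P = 8 + 1/(-3 + 6) = 8 + 1/3 = 25/3 ≈ 8.3333)
P**2 = (25/3)**2 = 625/9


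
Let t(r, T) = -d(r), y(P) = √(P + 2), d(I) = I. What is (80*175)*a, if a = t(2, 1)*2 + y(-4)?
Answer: -56000 + 14000*I*√2 ≈ -56000.0 + 19799.0*I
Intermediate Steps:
y(P) = √(2 + P)
t(r, T) = -r
a = -4 + I*√2 (a = -1*2*2 + √(2 - 4) = -2*2 + √(-2) = -4 + I*√2 ≈ -4.0 + 1.4142*I)
(80*175)*a = (80*175)*(-4 + I*√2) = 14000*(-4 + I*√2) = -56000 + 14000*I*√2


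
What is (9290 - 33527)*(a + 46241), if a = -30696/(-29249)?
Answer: -32781359408085/29249 ≈ -1.1208e+9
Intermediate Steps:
a = 30696/29249 (a = -30696*(-1/29249) = 30696/29249 ≈ 1.0495)
(9290 - 33527)*(a + 46241) = (9290 - 33527)*(30696/29249 + 46241) = -24237*1352533705/29249 = -32781359408085/29249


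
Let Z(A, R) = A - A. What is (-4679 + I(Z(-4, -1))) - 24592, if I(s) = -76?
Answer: -29347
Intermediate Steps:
Z(A, R) = 0
(-4679 + I(Z(-4, -1))) - 24592 = (-4679 - 76) - 24592 = -4755 - 24592 = -29347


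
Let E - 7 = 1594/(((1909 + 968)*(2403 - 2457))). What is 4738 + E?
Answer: 368586058/77679 ≈ 4745.0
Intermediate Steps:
E = 542956/77679 (E = 7 + 1594/(((1909 + 968)*(2403 - 2457))) = 7 + 1594/((2877*(-54))) = 7 + 1594/(-155358) = 7 + 1594*(-1/155358) = 7 - 797/77679 = 542956/77679 ≈ 6.9897)
4738 + E = 4738 + 542956/77679 = 368586058/77679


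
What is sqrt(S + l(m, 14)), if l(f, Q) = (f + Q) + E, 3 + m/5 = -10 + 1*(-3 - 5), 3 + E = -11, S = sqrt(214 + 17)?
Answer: sqrt(-105 + sqrt(231)) ≈ 9.4763*I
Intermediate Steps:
S = sqrt(231) ≈ 15.199
E = -14 (E = -3 - 11 = -14)
m = -105 (m = -15 + 5*(-10 + 1*(-3 - 5)) = -15 + 5*(-10 + 1*(-8)) = -15 + 5*(-10 - 8) = -15 + 5*(-18) = -15 - 90 = -105)
l(f, Q) = -14 + Q + f (l(f, Q) = (f + Q) - 14 = (Q + f) - 14 = -14 + Q + f)
sqrt(S + l(m, 14)) = sqrt(sqrt(231) + (-14 + 14 - 105)) = sqrt(sqrt(231) - 105) = sqrt(-105 + sqrt(231))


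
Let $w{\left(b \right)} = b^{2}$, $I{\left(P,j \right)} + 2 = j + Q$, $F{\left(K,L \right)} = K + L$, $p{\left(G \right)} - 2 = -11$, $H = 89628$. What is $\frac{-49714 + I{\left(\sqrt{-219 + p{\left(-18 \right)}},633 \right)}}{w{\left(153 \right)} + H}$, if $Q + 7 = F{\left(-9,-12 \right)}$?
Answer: $- \frac{49111}{113037} \approx -0.43447$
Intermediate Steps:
$p{\left(G \right)} = -9$ ($p{\left(G \right)} = 2 - 11 = -9$)
$Q = -28$ ($Q = -7 - 21 = -28$)
$I{\left(P,j \right)} = -30 + j$ ($I{\left(P,j \right)} = -2 + \left(j - 28\right) = -2 + \left(-28 + j\right) = -30 + j$)
$\frac{-49714 + I{\left(\sqrt{-219 + p{\left(-18 \right)}},633 \right)}}{w{\left(153 \right)} + H} = \frac{-49714 + \left(-30 + 633\right)}{153^{2} + 89628} = \frac{-49714 + 603}{23409 + 89628} = - \frac{49111}{113037}$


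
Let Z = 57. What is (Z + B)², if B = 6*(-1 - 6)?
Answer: 225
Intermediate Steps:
B = -42 (B = 6*(-7) = -42)
(Z + B)² = (57 - 42)² = 15² = 225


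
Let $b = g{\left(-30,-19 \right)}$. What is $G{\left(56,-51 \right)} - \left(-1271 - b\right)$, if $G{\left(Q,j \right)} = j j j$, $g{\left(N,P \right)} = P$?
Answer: $-131399$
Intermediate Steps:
$G{\left(Q,j \right)} = j^{3}$ ($G{\left(Q,j \right)} = j^{2} j = j^{3}$)
$b = -19$
$G{\left(56,-51 \right)} - \left(-1271 - b\right) = \left(-51\right)^{3} - \left(-1271 - -19\right) = -132651 - \left(-1271 + 19\right) = -132651 - -1252 = -132651 + 1252 = -131399$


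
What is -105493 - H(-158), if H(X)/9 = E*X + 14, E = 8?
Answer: -94243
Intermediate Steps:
H(X) = 126 + 72*X (H(X) = 9*(8*X + 14) = 9*(14 + 8*X) = 126 + 72*X)
-105493 - H(-158) = -105493 - (126 + 72*(-158)) = -105493 - (126 - 11376) = -105493 - 1*(-11250) = -105493 + 11250 = -94243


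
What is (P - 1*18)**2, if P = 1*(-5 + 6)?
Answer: 289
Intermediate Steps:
P = 1 (P = 1*1 = 1)
(P - 1*18)**2 = (1 - 1*18)**2 = (1 - 18)**2 = (-17)**2 = 289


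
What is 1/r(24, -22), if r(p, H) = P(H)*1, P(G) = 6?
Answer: 1/6 ≈ 0.16667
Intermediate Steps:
r(p, H) = 6 (r(p, H) = 6*1 = 6)
1/r(24, -22) = 1/6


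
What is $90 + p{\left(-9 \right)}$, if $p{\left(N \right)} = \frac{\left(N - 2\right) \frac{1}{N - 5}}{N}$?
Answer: $\frac{11329}{126} \approx 89.913$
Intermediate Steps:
$p{\left(N \right)} = \frac{-2 + N}{N \left(-5 + N\right)}$ ($p{\left(N \right)} = \frac{\left(-2 + N\right) \frac{1}{-5 + N}}{N} = \frac{\frac{1}{-5 + N} \left(-2 + N\right)}{N} = \frac{-2 + N}{N \left(-5 + N\right)}$)
$90 + p{\left(-9 \right)} = 90 + \frac{-2 - 9}{\left(-9\right) \left(-5 - 9\right)} = 90 - \frac{1}{9} \frac{1}{-14} \left(-11\right) = 90 - \left(- \frac{1}{126}\right) \left(-11\right) = 90 - \frac{11}{126} = \frac{11329}{126}$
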